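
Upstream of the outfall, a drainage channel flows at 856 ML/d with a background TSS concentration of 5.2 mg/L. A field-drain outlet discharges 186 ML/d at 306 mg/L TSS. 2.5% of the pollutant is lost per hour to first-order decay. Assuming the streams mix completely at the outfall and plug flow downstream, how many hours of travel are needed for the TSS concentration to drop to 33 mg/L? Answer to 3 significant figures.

22.9 h

After mixing, C = (856.0·5.200 + 186.0·306.0) / 1042 = 61370/1042 = 58.89 mg/L.
2.5%/h lost → k = −ln(1 − 0.025) = 0.02532 h⁻¹.
58.89·exp(−k·t) = 33 → t = ln(58.89/33)/k = 82360 s = 22.88 h.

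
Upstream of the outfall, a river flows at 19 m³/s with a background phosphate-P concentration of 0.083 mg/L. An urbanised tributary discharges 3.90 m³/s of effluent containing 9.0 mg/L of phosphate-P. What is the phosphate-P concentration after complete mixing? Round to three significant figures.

1.60 mg/L

After mixing, C = (19.00·0.08300 + 3.900·9.000) / 22.90 = 36.68/22.90 = 1.602 mg/L.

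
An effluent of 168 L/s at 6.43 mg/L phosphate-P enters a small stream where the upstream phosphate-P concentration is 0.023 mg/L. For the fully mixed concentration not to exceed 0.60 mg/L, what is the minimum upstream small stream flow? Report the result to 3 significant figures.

Set C_mix = 0.60: (Q·0.02300 + 168.0·6.430) / (Q + 168.0) = 0.60
→ Q = 168.0·(6.430 − 0.60)/(0.60 − 0.02300) = 1697 L/s.

1700 L/s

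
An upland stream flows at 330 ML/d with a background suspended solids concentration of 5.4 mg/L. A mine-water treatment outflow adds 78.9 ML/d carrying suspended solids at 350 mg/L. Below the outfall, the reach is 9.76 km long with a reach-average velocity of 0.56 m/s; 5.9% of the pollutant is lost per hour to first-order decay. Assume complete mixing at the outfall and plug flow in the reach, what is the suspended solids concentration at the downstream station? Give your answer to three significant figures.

Flow-weighted average: C = (330.0·5.400 + 78.90·350.0) / 408.9 = 29400/408.9 = 71.89 mg/L.
Travel time t = 9.76·1000 / 0.56 = 17430 s = 4.841 h.
5.9%/h lost → k = −ln(1 − 0.059) = 0.06081 h⁻¹.
Applying C = C₀e^(−kt): 71.89 × 0.7450 = 53.56 mg/L.

53.6 mg/L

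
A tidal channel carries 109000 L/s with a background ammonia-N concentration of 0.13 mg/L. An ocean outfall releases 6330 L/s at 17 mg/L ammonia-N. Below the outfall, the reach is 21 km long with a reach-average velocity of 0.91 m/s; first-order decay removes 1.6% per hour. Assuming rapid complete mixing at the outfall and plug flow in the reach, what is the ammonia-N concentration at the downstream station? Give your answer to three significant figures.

Flow-weighted average: C = (109000·0.1300 + 6330·17.00) / 115300 = 121800/115300 = 1.056 mg/L.
Travel time t = 21·1000 / 0.91 = 23080 s = 6.410 h.
1.6%/h lost → k = −ln(1 − 0.016) = 0.01613 h⁻¹.
After decay, C = 1.056 × e^(−kt) = 1.056 × 0.9018 = 0.9522 mg/L.

0.952 mg/L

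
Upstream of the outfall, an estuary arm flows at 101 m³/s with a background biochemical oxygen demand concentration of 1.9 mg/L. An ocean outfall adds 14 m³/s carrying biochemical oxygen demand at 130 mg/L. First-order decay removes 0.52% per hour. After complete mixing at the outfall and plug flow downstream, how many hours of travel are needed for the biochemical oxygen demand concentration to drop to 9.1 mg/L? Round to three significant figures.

125 h

Conservation of mass: C = (101.0·1.900 + 14.00·130.0) / 115.0 = 2012/115.0 = 17.49 mg/L.
0.52%/h lost → k = −ln(1 − 0.0052) = 0.005214 h⁻¹.
17.49·exp(−k·t) = 9.1 → t = ln(17.49/9.1)/k = 451300 s = 125.4 h.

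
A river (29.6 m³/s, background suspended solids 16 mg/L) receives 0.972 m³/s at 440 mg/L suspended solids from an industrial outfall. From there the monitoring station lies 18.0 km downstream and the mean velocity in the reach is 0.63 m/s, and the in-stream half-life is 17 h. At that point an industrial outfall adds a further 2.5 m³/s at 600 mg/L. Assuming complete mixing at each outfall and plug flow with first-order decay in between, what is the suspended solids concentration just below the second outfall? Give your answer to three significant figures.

After mixing, C = (29.60·16.00 + 0.9720·440.0) / 30.57 = 901.3/30.57 = 29.48 mg/L; combined flow 30.57 m³/s.
Travel time t = 18.0·1000 / 0.63 = 28570 s = 7.937 h.
Half-life 17 h → k = ln 2 / 17 = 0.04077 h⁻¹ = 0.9786 d⁻¹.
After decay, C = 29.48 × e^(−kt) = 29.48 × 0.7235 = 21.33 mg/L.
At the second outfall, C = (30.57·21.33 + 2.500·600.0) / (30.57 + 2.500) = 65.07 mg/L.

65.1 mg/L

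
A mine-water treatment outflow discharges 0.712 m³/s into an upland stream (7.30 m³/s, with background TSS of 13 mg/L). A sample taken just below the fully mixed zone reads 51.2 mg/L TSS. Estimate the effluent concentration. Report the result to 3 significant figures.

443 mg/L

Mass balance: 7.300·13.00 + 0.7120·Cₑ = 8.012·51.20
→ Cₑ = (8.012·51.20 − 7.300·13.00) / 0.7120 = 442.9 mg/L.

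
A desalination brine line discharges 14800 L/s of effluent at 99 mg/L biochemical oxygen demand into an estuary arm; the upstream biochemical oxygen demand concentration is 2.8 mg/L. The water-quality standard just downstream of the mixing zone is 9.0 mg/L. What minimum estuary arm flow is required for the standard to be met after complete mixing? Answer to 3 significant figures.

Set C_mix = 9.0: (Q·2.800 + 14800·99.00) / (Q + 14800) = 9.0
→ Q = 14800·(99.00 − 9.0)/(9.0 − 2.800) = 214800 L/s.

215000 L/s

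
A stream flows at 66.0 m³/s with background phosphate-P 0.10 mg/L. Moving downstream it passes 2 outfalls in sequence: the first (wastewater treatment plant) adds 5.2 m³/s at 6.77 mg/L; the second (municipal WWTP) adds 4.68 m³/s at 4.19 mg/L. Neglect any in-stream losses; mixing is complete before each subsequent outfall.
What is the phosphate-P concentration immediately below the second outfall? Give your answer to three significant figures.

0.809 mg/L

Below outfall 1: Q → 71.20 m³/s, C = (66.00·0.1000 + 5.200·6.770)/71.20 = 0.5871 mg/L.
Below outfall 2: Q → 75.88 m³/s, C = (71.20·0.5871 + 4.680·4.190)/75.88 = 0.8093 mg/L.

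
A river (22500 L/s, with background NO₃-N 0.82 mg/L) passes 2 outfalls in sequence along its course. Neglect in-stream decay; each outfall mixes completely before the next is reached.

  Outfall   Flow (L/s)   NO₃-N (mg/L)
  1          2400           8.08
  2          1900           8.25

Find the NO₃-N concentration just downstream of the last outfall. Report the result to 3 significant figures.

Below outfall 1: Q → 24900 L/s, C = (22500·0.8200 + 2400·8.080)/24900 = 1.520 mg/L.
Below outfall 2: Q → 26800 L/s, C = (24900·1.520 + 1900·8.250)/26800 = 1.997 mg/L.

2.00 mg/L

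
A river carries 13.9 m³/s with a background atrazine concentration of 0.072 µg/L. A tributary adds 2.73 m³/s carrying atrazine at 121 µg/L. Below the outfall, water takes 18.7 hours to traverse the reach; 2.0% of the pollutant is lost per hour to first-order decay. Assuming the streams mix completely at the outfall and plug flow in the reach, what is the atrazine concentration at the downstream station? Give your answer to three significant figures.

13.7 µg/L

Conservation of mass: C = (13.90·0.07200 + 2.730·121.0) / 16.63 = 331.3/16.63 = 19.92 µg/L.
2.0%/h lost → k = −ln(1 − 0.02) = 0.02020 h⁻¹.
First-order decay: C = 19.92·exp(−k·t) = 19.92·0.6854 = 13.66 µg/L.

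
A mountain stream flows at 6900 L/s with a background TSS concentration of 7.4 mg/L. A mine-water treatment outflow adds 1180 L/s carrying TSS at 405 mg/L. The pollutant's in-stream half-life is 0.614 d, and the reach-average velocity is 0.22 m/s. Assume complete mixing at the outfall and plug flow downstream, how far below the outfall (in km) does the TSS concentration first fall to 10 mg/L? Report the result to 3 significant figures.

Conservation of mass: C = (6900·7.400 + 1180·405.0) / 8080 = 529000/8080 = 65.47 mg/L.
Half-life 0.614 d → k = ln 2 / 0.614 = 1.129 d⁻¹.
Set 65.47·exp(−k·t) = 10 → t = ln(65.47/10)/k = 143800 s = 39.95 h.
Distance = v·t = 0.22·143800 = 31640 m = 31.64 km.

31.6 km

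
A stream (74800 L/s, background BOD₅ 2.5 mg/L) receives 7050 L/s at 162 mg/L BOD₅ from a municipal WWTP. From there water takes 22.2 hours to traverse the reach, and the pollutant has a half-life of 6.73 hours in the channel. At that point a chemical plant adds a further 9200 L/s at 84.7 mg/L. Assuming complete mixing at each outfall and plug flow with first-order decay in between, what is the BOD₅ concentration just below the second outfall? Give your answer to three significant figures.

10.0 mg/L

After mixing, C = (74800·2.500 + 7050·162.0) / 81850 = 1329000/81850 = 16.24 mg/L; combined flow 81850 L/s.
Half-life 6.73 h → k = ln 2 / 6.73 = 0.1030 h⁻¹ = 2.472 d⁻¹.
After decay, C = 16.24 × e^(−kt) = 16.24 × 0.1016 = 1.650 mg/L.
Second outfall: C = (81850·1.650 + 9200·84.70)/91050 = 10.04 mg/L.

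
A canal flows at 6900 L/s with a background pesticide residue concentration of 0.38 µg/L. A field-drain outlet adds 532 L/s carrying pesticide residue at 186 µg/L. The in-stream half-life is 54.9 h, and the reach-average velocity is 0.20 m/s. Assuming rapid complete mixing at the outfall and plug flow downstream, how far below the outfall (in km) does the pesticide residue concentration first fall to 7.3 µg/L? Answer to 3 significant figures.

Conservation of mass: C = (6900·0.3800 + 532.0·186.0) / 7432 = 101600/7432 = 13.67 µg/L.
Half-life 54.9 h → k = ln 2 / 54.9 = 0.01263 h⁻¹ = 0.3030 d⁻¹.
Set 13.67·exp(−k·t) = 7.3 → t = ln(13.67/7.3)/k = 178800 s = 49.67 h.
Distance = v·t = 0.20·178800 = 35760 m = 35.76 km.

35.8 km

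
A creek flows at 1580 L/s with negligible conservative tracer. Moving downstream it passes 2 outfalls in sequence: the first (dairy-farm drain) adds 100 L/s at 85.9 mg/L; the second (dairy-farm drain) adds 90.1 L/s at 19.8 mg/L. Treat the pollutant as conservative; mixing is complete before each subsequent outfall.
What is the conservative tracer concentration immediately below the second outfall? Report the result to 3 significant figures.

5.86 mg/L

Outfall 1: combined Q = 1680 L/s; C = (1580·0 + 100.0·85.90)/1680 = 5.113 mg/L.
Outfall 2: combined Q = 1770 L/s; C = (1680·5.113 + 90.10·19.80)/1770 = 5.861 mg/L.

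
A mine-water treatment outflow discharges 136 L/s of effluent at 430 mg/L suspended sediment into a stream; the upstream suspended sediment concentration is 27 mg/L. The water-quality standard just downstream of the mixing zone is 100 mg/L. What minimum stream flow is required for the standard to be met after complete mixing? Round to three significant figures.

615 L/s

Set C_mix = 100: (Q·27.00 + 136.0·430.0) / (Q + 136.0) = 100
→ Q = 136.0·(430.0 − 100)/(100 − 27.00) = 614.8 L/s.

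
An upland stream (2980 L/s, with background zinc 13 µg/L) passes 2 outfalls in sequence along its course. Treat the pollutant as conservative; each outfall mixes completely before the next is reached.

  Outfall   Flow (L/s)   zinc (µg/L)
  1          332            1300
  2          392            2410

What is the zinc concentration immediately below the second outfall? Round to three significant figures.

382 µg/L

Outfall 1: combined Q = 3312 L/s; C = (2980·13.00 + 332.0·1300)/3312 = 142.0 µg/L.
Outfall 2: combined Q = 3704 L/s; C = (3312·142.0 + 392.0·2410)/3704 = 382.0 µg/L.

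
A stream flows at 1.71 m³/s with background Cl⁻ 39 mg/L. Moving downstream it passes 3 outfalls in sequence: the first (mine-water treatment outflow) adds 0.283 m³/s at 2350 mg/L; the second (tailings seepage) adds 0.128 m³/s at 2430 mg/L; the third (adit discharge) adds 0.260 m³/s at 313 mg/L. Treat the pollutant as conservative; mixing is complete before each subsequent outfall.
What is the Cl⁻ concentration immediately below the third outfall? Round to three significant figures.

After outfall 1: Q = 1.710 + 0.2830 = 1.993 m³/s; C = (1.710·39.00 + 0.2830·2350)/1.993 = 367.2 mg/L.
After outfall 2: Q = 1.993 + 0.1280 = 2.121 m³/s; C = (1.993·367.2 + 0.1280·2430)/2.121 = 491.6 mg/L.
After outfall 3: Q = 2.121 + 0.2600 = 2.381 m³/s; C = (2.121·491.6 + 0.2600·313.0)/2.381 = 472.1 mg/L.

472 mg/L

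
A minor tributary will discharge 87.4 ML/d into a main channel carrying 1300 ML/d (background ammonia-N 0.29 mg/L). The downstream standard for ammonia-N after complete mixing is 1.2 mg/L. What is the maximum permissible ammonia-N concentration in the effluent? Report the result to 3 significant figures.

14.7 mg/L

At the limit, (Qr·Cr + Qe·Cₑ)/(Qr + Qe) = 1.2:
Cₑ = (1387·1.2 − 1300·0.2900) / 87.40 = 14.74 mg/L.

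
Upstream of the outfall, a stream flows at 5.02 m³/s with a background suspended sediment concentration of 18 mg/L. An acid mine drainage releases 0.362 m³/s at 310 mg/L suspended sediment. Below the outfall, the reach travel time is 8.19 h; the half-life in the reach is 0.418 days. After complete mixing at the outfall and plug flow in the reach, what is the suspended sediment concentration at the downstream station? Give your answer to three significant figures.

21.4 mg/L

Conservation of mass: C = (5.020·18.00 + 0.3620·310.0) / 5.382 = 202.6/5.382 = 37.64 mg/L.
Half-life 0.418 d → k = ln 2 / 0.418 = 1.658 d⁻¹.
Applying C = C₀e^(−kt): 37.64 × 0.5679 = 21.37 mg/L.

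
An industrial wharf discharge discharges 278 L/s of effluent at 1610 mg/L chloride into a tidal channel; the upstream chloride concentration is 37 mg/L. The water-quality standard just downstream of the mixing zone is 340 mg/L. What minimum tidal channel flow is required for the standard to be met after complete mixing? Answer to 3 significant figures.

Set C_mix = 340: (Q·37.00 + 278.0·1610) / (Q + 278.0) = 340
→ Q = 278.0·(1610 − 340)/(340 − 37.00) = 1165 L/s.

1170 L/s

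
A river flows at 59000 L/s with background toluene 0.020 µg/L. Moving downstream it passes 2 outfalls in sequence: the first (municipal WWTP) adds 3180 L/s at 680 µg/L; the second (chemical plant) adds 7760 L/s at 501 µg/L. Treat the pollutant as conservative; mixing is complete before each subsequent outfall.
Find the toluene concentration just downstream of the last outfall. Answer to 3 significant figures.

86.5 µg/L

After outfall 1: Q = 59000 + 3180 = 62180 L/s; C = (59000·0.02000 + 3180·680.0)/62180 = 34.80 µg/L.
After outfall 2: Q = 62180 + 7760 = 69940 L/s; C = (62180·34.80 + 7760·501.0)/69940 = 86.52 µg/L.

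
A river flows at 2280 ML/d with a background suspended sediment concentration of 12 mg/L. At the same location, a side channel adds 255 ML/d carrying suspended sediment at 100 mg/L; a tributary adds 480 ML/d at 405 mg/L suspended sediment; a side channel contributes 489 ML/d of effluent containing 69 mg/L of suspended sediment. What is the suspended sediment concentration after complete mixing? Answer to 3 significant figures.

80.2 mg/L

Mixed concentration C = ΣQC/ΣQ = (2280·12.00 + 255.0·100.0 + 480.0·405.0 + 489.0·69.00) / 3504 = 281000/3504 = 80.19 mg/L.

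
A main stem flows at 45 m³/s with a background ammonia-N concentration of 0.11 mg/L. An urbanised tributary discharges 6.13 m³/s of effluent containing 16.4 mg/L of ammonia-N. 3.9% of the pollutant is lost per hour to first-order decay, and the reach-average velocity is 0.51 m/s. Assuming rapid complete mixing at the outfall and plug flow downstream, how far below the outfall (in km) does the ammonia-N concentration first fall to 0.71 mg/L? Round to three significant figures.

49.2 km

Flow-weighted average: C = (45.00·0.1100 + 6.130·16.40) / 51.13 = 105.5/51.13 = 2.063 mg/L.
3.9%/h lost → k = −ln(1 − 0.039) = 0.03978 h⁻¹.
Set 2.063·exp(−k·t) = 0.71 → t = ln(2.063/0.71)/k = 96530 s = 26.81 h.
Distance = v·t = 0.51·96530 = 49230 m = 49.23 km.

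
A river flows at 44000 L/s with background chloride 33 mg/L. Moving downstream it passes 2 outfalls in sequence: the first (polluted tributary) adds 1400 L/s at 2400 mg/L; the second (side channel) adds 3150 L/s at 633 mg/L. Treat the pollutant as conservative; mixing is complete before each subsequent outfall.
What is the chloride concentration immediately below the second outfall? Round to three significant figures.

140 mg/L

Outfall 1: combined Q = 45400 L/s; C = (44000·33.00 + 1400·2400)/45400 = 106.0 mg/L.
Outfall 2: combined Q = 48550 L/s; C = (45400·106.0 + 3150·633.0)/48550 = 140.2 mg/L.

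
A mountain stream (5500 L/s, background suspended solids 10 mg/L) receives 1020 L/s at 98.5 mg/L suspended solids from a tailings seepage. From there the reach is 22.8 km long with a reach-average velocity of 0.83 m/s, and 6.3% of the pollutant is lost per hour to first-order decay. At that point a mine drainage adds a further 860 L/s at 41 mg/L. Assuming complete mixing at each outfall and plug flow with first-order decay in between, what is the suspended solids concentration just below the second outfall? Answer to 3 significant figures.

17.6 mg/L

Mixed concentration C = ΣQC/ΣQ = (5500·10.00 + 1020·98.50) / 6520 = 155500/6520 = 23.85 mg/L; combined flow 6520 L/s.
Travel time t = 22.8·1000 / 0.83 = 27470 s = 7.631 h.
6.3%/h lost → k = −ln(1 − 0.063) = 0.06507 h⁻¹.
Decay over the reach: 23.85·exp(−kt) = 23.85·0.6086 = 14.51 mg/L.
At the second outfall, C = (6520·14.51 + 860.0·41.00) / (6520 + 860.0) = 17.60 mg/L.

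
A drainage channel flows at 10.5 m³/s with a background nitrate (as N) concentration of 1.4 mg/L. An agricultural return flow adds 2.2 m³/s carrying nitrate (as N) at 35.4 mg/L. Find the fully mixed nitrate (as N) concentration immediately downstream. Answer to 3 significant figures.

Flow-weighted average: C = (10.50·1.400 + 2.200·35.40) / 12.70 = 92.58/12.70 = 7.290 mg/L.

7.29 mg/L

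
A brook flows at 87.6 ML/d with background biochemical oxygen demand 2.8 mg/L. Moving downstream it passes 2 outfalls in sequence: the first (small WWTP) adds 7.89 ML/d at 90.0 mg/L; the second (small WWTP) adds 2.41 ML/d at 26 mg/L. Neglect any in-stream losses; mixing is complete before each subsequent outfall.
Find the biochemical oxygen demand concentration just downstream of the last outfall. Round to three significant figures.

After outfall 1: Q = 87.60 + 7.890 = 95.49 ML/d; C = (87.60·2.800 + 7.890·90.00)/95.49 = 10.01 mg/L.
After outfall 2: Q = 95.49 + 2.410 = 97.90 ML/d; C = (95.49·10.01 + 2.410·26.00)/97.90 = 10.40 mg/L.

10.4 mg/L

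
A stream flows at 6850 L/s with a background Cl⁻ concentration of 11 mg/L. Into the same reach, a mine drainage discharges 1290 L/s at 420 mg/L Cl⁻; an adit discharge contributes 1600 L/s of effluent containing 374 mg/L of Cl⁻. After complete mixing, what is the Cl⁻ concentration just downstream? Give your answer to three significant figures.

Mass balance: C = (6850·11.00 + 1290·420.0 + 1600·374.0) / 9740 = 1216000/9740 = 124.8 mg/L.

125 mg/L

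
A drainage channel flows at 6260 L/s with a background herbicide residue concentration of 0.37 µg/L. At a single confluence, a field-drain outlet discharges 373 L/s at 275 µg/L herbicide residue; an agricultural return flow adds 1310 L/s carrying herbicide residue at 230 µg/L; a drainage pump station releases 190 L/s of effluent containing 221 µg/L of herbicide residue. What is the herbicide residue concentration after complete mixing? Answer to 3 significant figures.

55.1 µg/L

Flow-weighted average: C = (6260·0.3700 + 373.0·275.0 + 1310·230.0 + 190.0·221.0) / 8133 = 448200/8133 = 55.11 µg/L.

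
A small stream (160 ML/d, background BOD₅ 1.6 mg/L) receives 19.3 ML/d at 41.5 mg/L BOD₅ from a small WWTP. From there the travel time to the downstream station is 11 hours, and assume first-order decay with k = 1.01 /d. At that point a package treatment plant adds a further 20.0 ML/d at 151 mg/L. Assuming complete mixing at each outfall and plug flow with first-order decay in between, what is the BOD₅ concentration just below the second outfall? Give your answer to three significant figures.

18.5 mg/L

Conservation of mass: C = (160.0·1.600 + 19.30·41.50) / 179.3 = 1057/179.3 = 5.895 mg/L; combined flow 179.3 ML/d.
Decay over the reach: 5.895·exp(−kt) = 5.895·0.6294 = 3.710 mg/L.
At the second outfall, C = (179.3·3.710 + 20.00·151.0) / (179.3 + 20.00) = 18.49 mg/L.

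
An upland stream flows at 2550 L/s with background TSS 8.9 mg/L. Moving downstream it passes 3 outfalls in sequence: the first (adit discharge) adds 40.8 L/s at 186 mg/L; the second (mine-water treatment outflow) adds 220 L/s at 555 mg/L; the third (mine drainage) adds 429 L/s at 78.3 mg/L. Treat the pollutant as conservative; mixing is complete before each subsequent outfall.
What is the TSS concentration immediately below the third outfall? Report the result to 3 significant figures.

Below outfall 1: Q → 2591 L/s, C = (2550·8.900 + 40.80·186.0)/2591 = 11.69 mg/L.
Below outfall 2: Q → 2811 L/s, C = (2591·11.69 + 220.0·555.0)/2811 = 54.21 mg/L.
Below outfall 3: Q → 3240 L/s, C = (2811·54.21 + 429.0·78.30)/3240 = 57.40 mg/L.

57.4 mg/L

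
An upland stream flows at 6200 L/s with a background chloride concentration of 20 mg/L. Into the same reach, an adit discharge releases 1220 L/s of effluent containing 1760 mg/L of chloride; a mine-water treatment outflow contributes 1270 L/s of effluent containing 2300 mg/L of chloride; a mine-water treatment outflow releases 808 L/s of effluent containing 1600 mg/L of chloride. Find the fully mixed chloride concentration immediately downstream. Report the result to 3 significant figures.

Conservation of mass: C = (6200·20.00 + 1220·1760 + 1270·2300 + 808.0·1600) / 9498 = 6485000/9498 = 682.8 mg/L.

683 mg/L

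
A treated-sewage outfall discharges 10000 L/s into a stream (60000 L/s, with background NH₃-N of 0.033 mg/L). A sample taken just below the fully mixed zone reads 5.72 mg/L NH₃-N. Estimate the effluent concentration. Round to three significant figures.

Mass balance: 60000·0.03300 + 10000·Cₑ = 70000·5.720
→ Cₑ = (70000·5.720 − 60000·0.03300) / 10000 = 39.84 mg/L.

39.8 mg/L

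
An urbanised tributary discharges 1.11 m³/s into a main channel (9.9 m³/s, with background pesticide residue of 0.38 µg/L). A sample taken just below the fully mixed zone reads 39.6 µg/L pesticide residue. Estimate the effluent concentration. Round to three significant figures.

Mass balance: 9.900·0.3800 + 1.110·Cₑ = 11.01·39.60
→ Cₑ = (11.01·39.60 − 9.900·0.3800) / 1.110 = 389.4 µg/L.

389 µg/L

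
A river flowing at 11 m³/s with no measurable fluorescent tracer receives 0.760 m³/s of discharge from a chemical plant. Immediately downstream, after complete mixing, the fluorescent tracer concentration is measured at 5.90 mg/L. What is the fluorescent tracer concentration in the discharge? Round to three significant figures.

91.3 mg/L

Mass balance: 11.00·0 + 0.7600·Cₑ = 11.76·5.900
→ Cₑ = (11.76·5.900 − 11.00·0) / 0.7600 = 91.29 mg/L.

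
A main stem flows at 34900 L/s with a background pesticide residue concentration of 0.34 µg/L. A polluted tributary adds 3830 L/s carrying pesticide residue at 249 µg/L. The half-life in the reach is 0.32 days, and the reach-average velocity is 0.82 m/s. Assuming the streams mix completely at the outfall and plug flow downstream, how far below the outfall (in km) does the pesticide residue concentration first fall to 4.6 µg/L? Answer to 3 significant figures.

55.3 km

Mixed concentration C = ΣQC/ΣQ = (34900·0.3400 + 3830·249.0) / 38730 = 965500/38730 = 24.93 µg/L.
Half-life 0.32 d → k = ln 2 / 0.32 = 2.166 d⁻¹.
Set 24.93·exp(−k·t) = 4.6 → t = ln(24.93/4.6)/k = 67410 s = 18.73 h.
Distance = v·t = 0.82·67410 = 55280 m = 55.28 km.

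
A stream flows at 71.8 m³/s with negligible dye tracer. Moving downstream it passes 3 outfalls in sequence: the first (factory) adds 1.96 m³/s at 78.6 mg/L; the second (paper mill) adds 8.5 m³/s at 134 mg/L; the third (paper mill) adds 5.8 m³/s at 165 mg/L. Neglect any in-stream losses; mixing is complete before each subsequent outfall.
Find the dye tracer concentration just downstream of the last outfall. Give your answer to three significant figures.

Below outfall 1: Q → 73.76 m³/s, C = (71.80·0 + 1.960·78.60)/73.76 = 2.089 mg/L.
Below outfall 2: Q → 82.26 m³/s, C = (73.76·2.089 + 8.500·134.0)/82.26 = 15.72 mg/L.
Below outfall 3: Q → 88.06 m³/s, C = (82.26·15.72 + 5.800·165.0)/88.06 = 25.55 mg/L.

25.6 mg/L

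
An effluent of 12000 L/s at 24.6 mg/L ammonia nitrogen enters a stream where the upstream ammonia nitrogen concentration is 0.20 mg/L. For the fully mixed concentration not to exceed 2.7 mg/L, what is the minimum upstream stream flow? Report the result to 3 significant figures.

Set C_mix = 2.7: (Q·0.2000 + 12000·24.60) / (Q + 12000) = 2.7
→ Q = 12000·(24.60 − 2.7)/(2.7 − 0.2000) = 105100 L/s.

105000 L/s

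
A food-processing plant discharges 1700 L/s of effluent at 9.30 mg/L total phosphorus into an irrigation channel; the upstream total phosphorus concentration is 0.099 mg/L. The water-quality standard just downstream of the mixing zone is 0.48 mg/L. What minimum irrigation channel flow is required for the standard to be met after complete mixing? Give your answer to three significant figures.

Set C_mix = 0.48: (Q·0.09900 + 1700·9.300) / (Q + 1700) = 0.48
→ Q = 1700·(9.300 − 0.48)/(0.48 − 0.09900) = 39350 L/s.

39400 L/s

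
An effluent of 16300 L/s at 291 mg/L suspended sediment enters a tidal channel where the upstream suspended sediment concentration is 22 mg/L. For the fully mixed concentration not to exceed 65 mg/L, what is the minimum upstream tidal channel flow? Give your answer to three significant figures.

85700 L/s

Set C_mix = 65: (Q·22.00 + 16300·291.0) / (Q + 16300) = 65
→ Q = 16300·(291.0 − 65)/(65 − 22.00) = 85670 L/s.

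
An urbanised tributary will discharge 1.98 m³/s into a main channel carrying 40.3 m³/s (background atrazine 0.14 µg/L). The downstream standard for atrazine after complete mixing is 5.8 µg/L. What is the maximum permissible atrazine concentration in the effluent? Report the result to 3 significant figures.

At the limit, (Qr·Cr + Qe·Cₑ)/(Qr + Qe) = 5.8:
Cₑ = (42.28·5.8 − 40.30·0.1400) / 1.980 = 121.0 µg/L.

121 µg/L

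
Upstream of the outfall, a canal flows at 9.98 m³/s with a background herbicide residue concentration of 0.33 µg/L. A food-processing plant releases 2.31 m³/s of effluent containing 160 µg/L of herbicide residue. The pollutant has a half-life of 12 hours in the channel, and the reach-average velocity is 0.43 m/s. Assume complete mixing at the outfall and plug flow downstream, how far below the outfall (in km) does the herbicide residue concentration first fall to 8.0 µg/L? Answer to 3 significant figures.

35.7 km

Mass balance: C = (9.980·0.3300 + 2.310·160.0) / 12.29 = 372.9/12.29 = 30.34 µg/L.
Half-life 12 h → k = ln 2 / 12 = 0.05776 h⁻¹ = 1.386 d⁻¹.
Set 30.34·exp(−k·t) = 8.0 → t = ln(30.34/8.0)/k = 83080 s = 23.08 h.
Distance = v·t = 0.43·83080 = 35730 m = 35.73 km.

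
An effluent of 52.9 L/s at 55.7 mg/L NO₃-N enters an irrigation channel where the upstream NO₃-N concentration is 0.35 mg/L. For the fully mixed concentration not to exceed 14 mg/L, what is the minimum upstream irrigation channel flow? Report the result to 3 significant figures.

162 L/s

Set C_mix = 14: (Q·0.3500 + 52.90·55.70) / (Q + 52.90) = 14
→ Q = 52.90·(55.70 − 14)/(14 − 0.3500) = 161.6 L/s.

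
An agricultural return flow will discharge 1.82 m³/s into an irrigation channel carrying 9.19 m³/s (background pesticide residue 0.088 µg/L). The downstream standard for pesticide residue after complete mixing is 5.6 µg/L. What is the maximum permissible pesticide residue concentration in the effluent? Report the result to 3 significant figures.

At the limit, (Qr·Cr + Qe·Cₑ)/(Qr + Qe) = 5.6:
Cₑ = (11.01·5.6 − 9.190·0.08800) / 1.820 = 33.43 µg/L.

33.4 µg/L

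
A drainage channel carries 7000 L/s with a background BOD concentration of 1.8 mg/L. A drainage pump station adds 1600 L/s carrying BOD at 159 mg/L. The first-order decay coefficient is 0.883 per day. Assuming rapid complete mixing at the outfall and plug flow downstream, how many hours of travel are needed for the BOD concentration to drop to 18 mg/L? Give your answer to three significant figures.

Conservation of mass: C = (7000·1.800 + 1600·159.0) / 8600 = 267000/8600 = 31.05 mg/L.
31.05·exp(−k·t) = 18 → t = ln(31.05/18)/k = 53340 s = 14.82 h.

14.8 h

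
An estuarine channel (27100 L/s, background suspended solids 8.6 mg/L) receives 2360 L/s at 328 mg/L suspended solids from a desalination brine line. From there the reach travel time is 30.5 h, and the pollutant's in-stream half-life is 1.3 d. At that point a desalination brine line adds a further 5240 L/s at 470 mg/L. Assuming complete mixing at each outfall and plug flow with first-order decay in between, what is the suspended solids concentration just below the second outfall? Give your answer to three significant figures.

After mixing, C = (27100·8.600 + 2360·328.0) / 29460 = 1007000/29460 = 34.19 mg/L; combined flow 29460 L/s.
Half-life 1.3 d → k = ln 2 / 1.3 = 0.5332 d⁻¹.
After decay, C = 34.19 × e^(−kt) = 34.19 × 0.5078 = 17.36 mg/L.
Second outfall: C = (29460·17.36 + 5240·470.0)/34700 = 85.71 mg/L.

85.7 mg/L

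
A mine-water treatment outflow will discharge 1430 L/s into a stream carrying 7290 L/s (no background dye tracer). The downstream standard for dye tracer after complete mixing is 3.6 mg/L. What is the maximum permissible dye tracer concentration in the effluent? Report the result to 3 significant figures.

22.0 mg/L

At the limit, (Qr·Cr + Qe·Cₑ)/(Qr + Qe) = 3.6:
Cₑ = (8720·3.6 − 7290·0) / 1430 = 21.95 mg/L.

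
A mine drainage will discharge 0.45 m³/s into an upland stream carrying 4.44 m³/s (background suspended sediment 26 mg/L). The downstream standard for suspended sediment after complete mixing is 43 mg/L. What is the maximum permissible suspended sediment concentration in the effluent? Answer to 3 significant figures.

211 mg/L

At the limit, (Qr·Cr + Qe·Cₑ)/(Qr + Qe) = 43:
Cₑ = (4.890·43 − 4.440·26.00) / 0.4500 = 210.7 mg/L.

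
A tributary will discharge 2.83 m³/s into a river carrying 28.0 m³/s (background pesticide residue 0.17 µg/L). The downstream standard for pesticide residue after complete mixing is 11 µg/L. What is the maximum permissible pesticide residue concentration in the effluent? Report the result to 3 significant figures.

118 µg/L

At the limit, (Qr·Cr + Qe·Cₑ)/(Qr + Qe) = 11:
Cₑ = (30.83·11 − 28.00·0.1700) / 2.830 = 118.2 µg/L.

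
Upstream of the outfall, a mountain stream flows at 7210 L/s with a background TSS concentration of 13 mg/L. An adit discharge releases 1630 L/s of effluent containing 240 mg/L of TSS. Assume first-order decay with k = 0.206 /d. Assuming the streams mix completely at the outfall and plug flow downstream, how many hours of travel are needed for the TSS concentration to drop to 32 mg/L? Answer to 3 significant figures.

62.8 h

After mixing, C = (7210·13.00 + 1630·240.0) / 8840 = 484900/8840 = 54.86 mg/L.
54.86·exp(−k·t) = 32 → t = ln(54.86/32)/k = 226100 s = 62.79 h.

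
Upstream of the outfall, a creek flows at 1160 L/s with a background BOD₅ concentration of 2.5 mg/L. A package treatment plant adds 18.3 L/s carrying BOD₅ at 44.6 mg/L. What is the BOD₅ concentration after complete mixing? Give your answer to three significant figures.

Flow-weighted average: C = (1160·2.500 + 18.30·44.60) / 1178 = 3716/1178 = 3.154 mg/L.

3.15 mg/L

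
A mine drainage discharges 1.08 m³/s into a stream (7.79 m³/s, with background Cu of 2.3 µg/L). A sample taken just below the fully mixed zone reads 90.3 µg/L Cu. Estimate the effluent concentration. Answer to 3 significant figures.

Mass balance: 7.790·2.300 + 1.080·Cₑ = 8.870·90.30
→ Cₑ = (8.870·90.30 − 7.790·2.300) / 1.080 = 725.0 µg/L.

725 µg/L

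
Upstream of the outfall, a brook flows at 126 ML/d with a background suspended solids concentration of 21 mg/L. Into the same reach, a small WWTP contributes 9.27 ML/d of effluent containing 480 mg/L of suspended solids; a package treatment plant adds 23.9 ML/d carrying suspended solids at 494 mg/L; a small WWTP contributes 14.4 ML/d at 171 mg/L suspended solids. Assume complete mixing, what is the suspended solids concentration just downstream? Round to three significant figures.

123 mg/L

After mixing, C = (126.0·21.00 + 9.270·480.0 + 23.90·494.0 + 14.40·171.0) / 173.6 = 21360/173.6 = 123.1 mg/L.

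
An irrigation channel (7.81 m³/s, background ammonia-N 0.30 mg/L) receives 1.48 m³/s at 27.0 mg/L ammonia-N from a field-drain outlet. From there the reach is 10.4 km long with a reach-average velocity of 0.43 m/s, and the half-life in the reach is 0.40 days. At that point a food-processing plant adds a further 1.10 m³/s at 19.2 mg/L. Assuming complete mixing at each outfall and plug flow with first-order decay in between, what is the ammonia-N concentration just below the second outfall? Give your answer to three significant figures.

4.54 mg/L

Mass balance: C = (7.810·0.3000 + 1.480·27.00) / 9.290 = 42.30/9.290 = 4.554 mg/L; combined flow 9.290 m³/s.
Travel time t = 10.4·1000 / 0.43 = 24190 s = 6.718 h.
Half-life 0.40 d → k = ln 2 / 0.40 = 1.733 d⁻¹.
First-order decay: C = 4.554·exp(−k·t) = 4.554·0.6156 = 2.803 mg/L.
Second outfall: C = (9.290·2.803 + 1.100·19.20)/10.39 = 4.539 mg/L.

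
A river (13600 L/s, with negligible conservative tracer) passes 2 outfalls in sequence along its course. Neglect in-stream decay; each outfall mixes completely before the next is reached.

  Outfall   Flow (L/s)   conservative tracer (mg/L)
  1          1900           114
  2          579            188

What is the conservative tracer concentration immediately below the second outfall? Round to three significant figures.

Outfall 1: combined Q = 15500 L/s; C = (13600·0 + 1900·114.0)/15500 = 13.97 mg/L.
Outfall 2: combined Q = 16080 L/s; C = (15500·13.97 + 579.0·188.0)/16080 = 20.24 mg/L.

20.2 mg/L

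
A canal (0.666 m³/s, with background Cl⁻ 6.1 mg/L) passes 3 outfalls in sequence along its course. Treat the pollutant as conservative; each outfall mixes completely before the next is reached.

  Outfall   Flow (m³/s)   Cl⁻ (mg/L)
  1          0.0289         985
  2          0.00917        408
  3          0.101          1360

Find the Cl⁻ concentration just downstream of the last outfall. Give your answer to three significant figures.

216 mg/L

Outfall 1: combined Q = 0.6949 m³/s; C = (0.6660·6.100 + 0.02890·985.0)/0.6949 = 46.81 mg/L.
Outfall 2: combined Q = 0.7041 m³/s; C = (0.6949·46.81 + 0.009170·408.0)/0.7041 = 51.52 mg/L.
Outfall 3: combined Q = 0.8051 m³/s; C = (0.7041·51.52 + 0.1010·1360)/0.8051 = 215.7 mg/L.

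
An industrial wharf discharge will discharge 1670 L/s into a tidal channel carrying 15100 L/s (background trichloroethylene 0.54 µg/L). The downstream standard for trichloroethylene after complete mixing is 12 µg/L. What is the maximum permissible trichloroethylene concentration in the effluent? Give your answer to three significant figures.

116 µg/L

At the limit, (Qr·Cr + Qe·Cₑ)/(Qr + Qe) = 12:
Cₑ = (16770·12 − 15100·0.5400) / 1670 = 115.6 µg/L.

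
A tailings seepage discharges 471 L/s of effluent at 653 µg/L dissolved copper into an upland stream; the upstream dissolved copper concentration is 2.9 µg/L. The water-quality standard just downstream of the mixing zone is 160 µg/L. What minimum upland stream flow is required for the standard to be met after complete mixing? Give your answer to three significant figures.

1480 L/s

Set C_mix = 160: (Q·2.900 + 471.0·653.0) / (Q + 471.0) = 160
→ Q = 471.0·(653.0 − 160)/(160 − 2.900) = 1478 L/s.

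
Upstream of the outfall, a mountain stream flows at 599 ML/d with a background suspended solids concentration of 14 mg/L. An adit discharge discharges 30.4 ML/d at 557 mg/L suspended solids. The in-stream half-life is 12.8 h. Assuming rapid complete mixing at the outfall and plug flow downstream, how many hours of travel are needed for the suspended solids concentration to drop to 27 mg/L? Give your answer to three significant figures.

After mixing, C = (599.0·14.00 + 30.40·557.0) / 629.4 = 25320/629.4 = 40.23 mg/L.
Half-life 12.8 h → k = ln 2 / 12.8 = 0.05415 h⁻¹ = 1.300 d⁻¹.
40.23·exp(−k·t) = 27 → t = ln(40.23/27)/k = 26510 s = 7.363 h.

7.36 h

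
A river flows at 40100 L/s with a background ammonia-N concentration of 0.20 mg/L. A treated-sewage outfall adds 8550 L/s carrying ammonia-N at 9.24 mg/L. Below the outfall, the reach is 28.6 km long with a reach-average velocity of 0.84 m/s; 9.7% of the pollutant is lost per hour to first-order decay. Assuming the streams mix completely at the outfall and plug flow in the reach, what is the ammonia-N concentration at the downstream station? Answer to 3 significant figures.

0.681 mg/L

Flow-weighted average: C = (40100·0.2000 + 8550·9.240) / 48650 = 87020/48650 = 1.789 mg/L.
Travel time t = 28.6·1000 / 0.84 = 34050 s = 9.458 h.
9.7%/h lost → k = −ln(1 − 0.097) = 0.1020 h⁻¹.
After decay, C = 1.789 × e^(−kt) = 1.789 × 0.3810 = 0.6815 mg/L.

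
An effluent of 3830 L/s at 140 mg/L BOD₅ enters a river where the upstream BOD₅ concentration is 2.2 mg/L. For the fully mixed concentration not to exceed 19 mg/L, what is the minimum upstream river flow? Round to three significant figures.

27600 L/s

Set C_mix = 19: (Q·2.200 + 3830·140.0) / (Q + 3830) = 19
→ Q = 3830·(140.0 − 19)/(19 − 2.200) = 27590 L/s.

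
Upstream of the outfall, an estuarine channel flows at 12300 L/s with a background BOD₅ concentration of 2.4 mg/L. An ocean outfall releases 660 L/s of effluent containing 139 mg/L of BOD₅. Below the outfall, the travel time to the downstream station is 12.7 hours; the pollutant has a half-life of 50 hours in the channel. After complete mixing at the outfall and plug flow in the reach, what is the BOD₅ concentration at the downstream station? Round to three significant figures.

7.85 mg/L

Conservation of mass: C = (12300·2.400 + 660.0·139.0) / 12960 = 121300/12960 = 9.356 mg/L.
Half-life 50 h → k = ln 2 / 50 = 0.01386 h⁻¹ = 0.3327 d⁻¹.
After decay, C = 9.356 × e^(−kt) = 9.356 × 0.8386 = 7.846 mg/L.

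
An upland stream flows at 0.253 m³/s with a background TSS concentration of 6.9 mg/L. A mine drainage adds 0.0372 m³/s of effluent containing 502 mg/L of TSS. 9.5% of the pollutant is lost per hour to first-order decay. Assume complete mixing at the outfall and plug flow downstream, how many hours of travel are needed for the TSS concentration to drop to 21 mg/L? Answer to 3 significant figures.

12.1 h

Flow-weighted average: C = (0.2530·6.900 + 0.03720·502.0) / 0.2902 = 20.42/0.2902 = 70.37 mg/L.
9.5%/h lost → k = −ln(1 − 0.095) = 0.09982 h⁻¹.
70.37·exp(−k·t) = 21 → t = ln(70.37/21)/k = 43610 s = 12.11 h.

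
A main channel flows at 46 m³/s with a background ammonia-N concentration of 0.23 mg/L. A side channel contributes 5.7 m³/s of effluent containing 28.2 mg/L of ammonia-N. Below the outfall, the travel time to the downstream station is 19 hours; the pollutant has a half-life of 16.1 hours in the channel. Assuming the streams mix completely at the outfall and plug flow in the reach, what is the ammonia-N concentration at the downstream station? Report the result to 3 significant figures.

1.46 mg/L

Conservation of mass: C = (46.00·0.2300 + 5.700·28.20) / 51.70 = 171.3/51.70 = 3.314 mg/L.
Half-life 16.1 h → k = ln 2 / 16.1 = 0.04305 h⁻¹ = 1.033 d⁻¹.
Decay over the reach: 3.314·exp(−kt) = 3.314·0.4413 = 1.462 mg/L.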